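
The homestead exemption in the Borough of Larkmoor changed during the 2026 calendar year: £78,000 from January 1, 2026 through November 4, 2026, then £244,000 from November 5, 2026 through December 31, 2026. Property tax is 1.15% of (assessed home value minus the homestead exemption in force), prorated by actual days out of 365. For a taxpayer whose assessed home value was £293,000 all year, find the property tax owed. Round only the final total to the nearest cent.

£2,174.38

January 1 – November 4, 2026: 308 days, exemption £78,000 → (£293,000 − £78,000) × 1.15% × 308/365 = £2,086.3836
November 5 – December 31, 2026: 57 days, exemption £244,000 → (£293,000 − £244,000) × 1.15% × 57/365 = £87.9986
Total = £2,174.3822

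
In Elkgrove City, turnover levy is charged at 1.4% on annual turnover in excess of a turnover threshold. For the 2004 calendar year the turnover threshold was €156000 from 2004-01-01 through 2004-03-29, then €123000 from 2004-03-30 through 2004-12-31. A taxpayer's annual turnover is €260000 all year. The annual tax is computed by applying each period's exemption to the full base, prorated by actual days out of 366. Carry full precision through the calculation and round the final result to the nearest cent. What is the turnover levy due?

€1805.66

2004-01-01 to 2004-03-29: 89 days, exemption €156000 → (€260000 − €156000) × 1.4% × 89/366 = €354.0546
2004-03-30 to 2004-12-31: 277 days, exemption €123000 → (€260000 − €123000) × 1.4% × 277/366 = €1451.6011
Total = €1805.6557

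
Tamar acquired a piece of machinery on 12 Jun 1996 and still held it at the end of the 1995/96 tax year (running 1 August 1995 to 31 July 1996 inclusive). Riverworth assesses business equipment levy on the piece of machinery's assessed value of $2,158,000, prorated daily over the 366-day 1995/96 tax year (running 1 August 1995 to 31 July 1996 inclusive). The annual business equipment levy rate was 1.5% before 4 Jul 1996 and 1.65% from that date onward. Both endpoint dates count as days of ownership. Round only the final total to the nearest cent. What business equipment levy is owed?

12 Jun – 3 Jul 1996: 22 days at 1.5% → $2,158,000 × 1.5% × 22/366 = $1,945.7377
4 Jul – 31 Jul 1996: 28 days at 1.65% → $2,158,000 × 1.65% × 28/366 = $2,724.0328
Total = $4,669.7705

$4,669.77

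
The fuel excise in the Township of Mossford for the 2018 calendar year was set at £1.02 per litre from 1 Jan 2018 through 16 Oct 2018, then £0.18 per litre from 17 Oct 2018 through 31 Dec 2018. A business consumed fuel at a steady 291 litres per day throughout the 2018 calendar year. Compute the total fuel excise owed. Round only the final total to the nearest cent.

1 Jan – 16 Oct 2018: 289 days × 291 litres/day = 84,099 litres at £1.02/litre → £85780.98
17 Oct – 31 Dec 2018: 76 days × 291 litres/day = 22,116 litres at £0.18/litre → £3980.88

£89761.86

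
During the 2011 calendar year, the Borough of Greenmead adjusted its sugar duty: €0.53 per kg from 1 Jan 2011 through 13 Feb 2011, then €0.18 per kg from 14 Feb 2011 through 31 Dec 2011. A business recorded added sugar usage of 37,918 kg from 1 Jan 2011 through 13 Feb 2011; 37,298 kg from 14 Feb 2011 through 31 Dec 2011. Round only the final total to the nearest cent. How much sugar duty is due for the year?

€26810.18

1 Jan – 13 Feb 2011: 37,918 kg at €0.53/kg → €20096.54
14 Feb – 31 Dec 2011: 37,298 kg at €0.18/kg → €6713.64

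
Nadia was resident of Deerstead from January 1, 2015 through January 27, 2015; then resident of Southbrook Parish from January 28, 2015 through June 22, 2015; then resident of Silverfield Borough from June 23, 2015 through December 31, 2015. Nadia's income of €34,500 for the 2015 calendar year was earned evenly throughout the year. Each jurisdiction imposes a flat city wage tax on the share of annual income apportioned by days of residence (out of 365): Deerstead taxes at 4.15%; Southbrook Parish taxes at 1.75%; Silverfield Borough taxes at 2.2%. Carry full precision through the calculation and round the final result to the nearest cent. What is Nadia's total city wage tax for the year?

Deerstead, January 1 – January 27, 2015: 27 days → €34,500 × 4.15% × 27/365 = €105.9103
Southbrook Parish, January 28 – June 22, 2015: 146 days → €34,500 × 1.75% × 146/365 = €241.5000
Silverfield Borough, June 23 – December 31, 2015: 192 days → €34,500 × 2.2% × 192/365 = €399.2548
Total = €746.6651

€746.67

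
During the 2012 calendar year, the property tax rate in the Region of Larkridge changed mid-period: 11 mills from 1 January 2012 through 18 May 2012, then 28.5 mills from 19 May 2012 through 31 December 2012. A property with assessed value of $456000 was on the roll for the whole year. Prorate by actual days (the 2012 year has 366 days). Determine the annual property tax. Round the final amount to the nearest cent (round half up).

$9965.34

1 January – 18 May 2012: 139 days at 11 mills → $456000 × 1.1% × 139/366 = $1904.9836
19 May – 31 December 2012: 227 days at 28.5 mills → $456000 × 2.85% × 227/366 = $8060.3607
Total = $9965.3443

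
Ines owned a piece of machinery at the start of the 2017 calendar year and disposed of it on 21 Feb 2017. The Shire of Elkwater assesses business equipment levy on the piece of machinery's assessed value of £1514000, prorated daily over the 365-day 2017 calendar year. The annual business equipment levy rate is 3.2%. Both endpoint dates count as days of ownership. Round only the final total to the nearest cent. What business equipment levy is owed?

£6902.18

Days held (1 Jan – 21 Feb 2017): 52 out of 365
Tax = £1514000 × 3.2% × 52/365 = £6902.1808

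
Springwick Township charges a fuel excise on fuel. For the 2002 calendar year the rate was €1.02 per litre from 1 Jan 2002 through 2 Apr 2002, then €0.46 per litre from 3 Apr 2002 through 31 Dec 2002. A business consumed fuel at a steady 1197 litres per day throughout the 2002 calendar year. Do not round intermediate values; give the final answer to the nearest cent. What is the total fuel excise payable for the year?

€262,645.74

1 Jan – 2 Apr 2002: 92 days × 1197 litres/day = 110,124 litres at €1.02/litre → €112,326.48
3 Apr – 31 Dec 2002: 273 days × 1197 litres/day = 326,781 litres at €0.46/litre → €150,319.26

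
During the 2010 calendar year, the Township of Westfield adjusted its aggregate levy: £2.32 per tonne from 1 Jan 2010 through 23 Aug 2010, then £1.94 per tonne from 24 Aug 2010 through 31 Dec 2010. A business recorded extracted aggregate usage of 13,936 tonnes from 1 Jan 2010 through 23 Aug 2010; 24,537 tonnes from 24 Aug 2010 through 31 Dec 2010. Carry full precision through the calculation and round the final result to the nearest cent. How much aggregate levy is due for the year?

£79,933.30

1 Jan – 23 Aug 2010: 13,936 tonnes at £2.32/tonne → £32,331.52
24 Aug – 31 Dec 2010: 24,537 tonnes at £1.94/tonne → £47,601.78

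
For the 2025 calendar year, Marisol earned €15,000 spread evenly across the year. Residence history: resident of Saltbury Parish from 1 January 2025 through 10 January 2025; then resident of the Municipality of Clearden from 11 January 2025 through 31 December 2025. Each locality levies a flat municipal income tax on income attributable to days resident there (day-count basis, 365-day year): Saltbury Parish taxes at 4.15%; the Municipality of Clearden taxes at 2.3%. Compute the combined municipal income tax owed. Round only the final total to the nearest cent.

Saltbury Parish, 1 January – 10 January 2025: 10 days → €15,000 × 4.15% × 10/365 = €17.0548
The Municipality of Clearden, 11 January – 31 December 2025: 355 days → €15,000 × 2.3% × 355/365 = €335.5479
Total = €352.6027

€352.60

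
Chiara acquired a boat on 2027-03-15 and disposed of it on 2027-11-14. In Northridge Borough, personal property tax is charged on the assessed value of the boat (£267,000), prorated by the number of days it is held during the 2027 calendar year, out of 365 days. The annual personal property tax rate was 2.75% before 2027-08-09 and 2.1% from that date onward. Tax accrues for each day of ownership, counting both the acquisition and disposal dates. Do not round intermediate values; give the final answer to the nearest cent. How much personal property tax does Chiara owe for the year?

2027-03-15 to 2027-08-08: 147 days at 2.75% → £267,000 × 2.75% × 147/365 = £2,957.1164
2027-08-09 to 2027-11-14: 98 days at 2.1% → £267,000 × 2.1% × 98/365 = £1,505.4411
Total = £4,462.5575

£4,462.56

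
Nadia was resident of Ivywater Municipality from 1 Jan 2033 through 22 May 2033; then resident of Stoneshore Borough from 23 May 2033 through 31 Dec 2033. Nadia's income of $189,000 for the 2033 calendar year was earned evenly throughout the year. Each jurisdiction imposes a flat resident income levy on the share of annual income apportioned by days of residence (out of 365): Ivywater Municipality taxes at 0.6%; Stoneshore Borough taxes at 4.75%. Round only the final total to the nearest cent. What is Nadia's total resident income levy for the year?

Ivywater Municipality, 1 Jan – 22 May 2033: 142 days → $189,000 × 0.6% × 142/365 = $441.1726
Stoneshore Borough, 23 May – 31 Dec 2033: 223 days → $189,000 × 4.75% × 223/365 = $5,484.8836
Total = $5,926.0562

$5,926.06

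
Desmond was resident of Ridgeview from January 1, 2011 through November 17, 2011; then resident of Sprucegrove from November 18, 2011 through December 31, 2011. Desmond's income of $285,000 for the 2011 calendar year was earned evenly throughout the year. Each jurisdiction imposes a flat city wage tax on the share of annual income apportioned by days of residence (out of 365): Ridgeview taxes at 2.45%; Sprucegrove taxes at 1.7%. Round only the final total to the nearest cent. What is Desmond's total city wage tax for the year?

Ridgeview, January 1 – November 17, 2011: 321 days → $285,000 × 2.45% × 321/365 = $6,140.7740
Sprucegrove, November 18 – December 31, 2011: 44 days → $285,000 × 1.7% × 44/365 = $584.0548
Total = $6,724.8288

$6,724.83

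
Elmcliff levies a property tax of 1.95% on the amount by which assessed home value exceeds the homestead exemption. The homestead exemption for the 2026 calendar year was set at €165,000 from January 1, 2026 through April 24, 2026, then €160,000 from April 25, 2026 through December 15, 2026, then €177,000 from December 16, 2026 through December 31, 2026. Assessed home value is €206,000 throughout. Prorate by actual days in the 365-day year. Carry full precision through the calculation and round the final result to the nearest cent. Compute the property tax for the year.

€852.02

January 1 – April 24, 2026: 114 days, exemption €165,000 → (€206,000 − €165,000) × 1.95% × 114/365 = €249.7068
April 25 – December 15, 2026: 235 days, exemption €160,000 → (€206,000 − €160,000) × 1.95% × 235/365 = €577.5205
December 16 – December 31, 2026: 16 days, exemption €177,000 → (€206,000 − €177,000) × 1.95% × 16/365 = €24.7890
Total = €852.0164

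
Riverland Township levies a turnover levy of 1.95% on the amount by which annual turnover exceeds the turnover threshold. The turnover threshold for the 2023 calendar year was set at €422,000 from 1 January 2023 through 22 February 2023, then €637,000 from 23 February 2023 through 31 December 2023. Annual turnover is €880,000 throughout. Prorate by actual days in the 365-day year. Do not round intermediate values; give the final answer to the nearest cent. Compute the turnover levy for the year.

€5,347.27

1 January – 22 February 2023: 53 days, exemption €422,000 → (€880,000 − €422,000) × 1.95% × 53/365 = €1,296.8301
23 February – 31 December 2023: 312 days, exemption €637,000 → (€880,000 − €637,000) × 1.95% × 312/365 = €4,050.4438
Total = €5,347.2740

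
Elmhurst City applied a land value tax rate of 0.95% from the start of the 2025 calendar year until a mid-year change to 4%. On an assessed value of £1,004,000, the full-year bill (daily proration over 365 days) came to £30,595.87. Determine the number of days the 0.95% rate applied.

114 days

Let d = days at the first rate; then 365 − d days at the second rate.
£1,004,000 × [0.95%·d + 4%·(365−d)] / 365 = £30,595.87
Solving gives d = 114, so the new rate took effect on April 25, 2025.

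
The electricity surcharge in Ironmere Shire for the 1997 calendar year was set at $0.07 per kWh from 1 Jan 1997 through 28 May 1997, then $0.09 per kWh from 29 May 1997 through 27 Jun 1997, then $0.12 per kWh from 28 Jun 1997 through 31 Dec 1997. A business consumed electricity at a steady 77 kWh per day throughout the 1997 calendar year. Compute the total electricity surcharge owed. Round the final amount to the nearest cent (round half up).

1 Jan – 28 May 1997: 148 days × 77 kWh/day = 11,396 kWh at $0.07/kWh → $797.72
29 May – 27 Jun 1997: 30 days × 77 kWh/day = 2,310 kWh at $0.09/kWh → $207.90
28 Jun – 31 Dec 1997: 187 days × 77 kWh/day = 14,399 kWh at $0.12/kWh → $1727.88

$2733.50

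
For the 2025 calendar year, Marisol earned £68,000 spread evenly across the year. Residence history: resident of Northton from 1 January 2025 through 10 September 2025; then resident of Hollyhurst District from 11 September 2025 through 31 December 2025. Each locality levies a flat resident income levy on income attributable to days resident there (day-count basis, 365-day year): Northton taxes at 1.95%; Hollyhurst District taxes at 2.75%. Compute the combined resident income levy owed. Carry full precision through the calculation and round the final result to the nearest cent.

£1,492.93

Northton, 1 January – 10 September 2025: 253 days → £68,000 × 1.95% × 253/365 = £919.1178
Hollyhurst District, 11 September – 31 December 2025: 112 days → £68,000 × 2.75% × 112/365 = £573.8082
Total = £1,492.9260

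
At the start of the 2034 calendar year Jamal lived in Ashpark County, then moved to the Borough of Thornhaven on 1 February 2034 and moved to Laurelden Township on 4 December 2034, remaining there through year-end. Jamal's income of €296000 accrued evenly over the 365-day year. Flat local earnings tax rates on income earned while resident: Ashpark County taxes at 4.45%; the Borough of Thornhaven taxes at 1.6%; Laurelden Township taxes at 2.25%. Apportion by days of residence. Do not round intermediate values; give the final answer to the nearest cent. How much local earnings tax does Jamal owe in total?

€5600.08

Ashpark County, 1 January – 31 January 2034: 31 days → €296000 × 4.45% × 31/365 = €1118.7178
The Borough of Thornhaven, 1 February – 3 December 2034: 306 days → €296000 × 1.6% × 306/365 = €3970.4548
Laurelden Township, 4 December – 31 December 2034: 28 days → €296000 × 2.25% × 28/365 = €510.9041
Total = €5600.0767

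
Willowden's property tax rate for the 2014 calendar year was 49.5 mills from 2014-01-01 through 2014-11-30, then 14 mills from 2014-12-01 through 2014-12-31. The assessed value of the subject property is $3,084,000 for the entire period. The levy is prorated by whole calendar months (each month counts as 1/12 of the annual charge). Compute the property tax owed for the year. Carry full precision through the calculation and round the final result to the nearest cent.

$143,534.50

2014-01-01 to 2014-11-30: 11 months at 49.5 mills → $3,084,000 × 4.95% × 11/12 = $139,936.5000
2014-12-01 to 2014-12-31: 1 month at 14 mills → $3,084,000 × 1.4% × 1/12 = $3,598.0000
Total = $143,534.5000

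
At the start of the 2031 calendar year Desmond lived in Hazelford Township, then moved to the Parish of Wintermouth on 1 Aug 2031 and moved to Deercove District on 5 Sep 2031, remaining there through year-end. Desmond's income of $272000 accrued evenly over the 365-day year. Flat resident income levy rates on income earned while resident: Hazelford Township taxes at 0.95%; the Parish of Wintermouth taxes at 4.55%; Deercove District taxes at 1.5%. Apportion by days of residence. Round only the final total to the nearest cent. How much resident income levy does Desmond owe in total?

Hazelford Township, 1 Jan – 31 Jul 2031: 212 days → $272000 × 0.95% × 212/365 = $1500.8438
The Parish of Wintermouth, 1 Aug – 4 Sep 2031: 35 days → $272000 × 4.55% × 35/365 = $1186.7397
Deercove District, 5 Sep – 31 Dec 2031: 118 days → $272000 × 1.5% × 118/365 = $1319.0137
Total = $4006.5973

$4006.60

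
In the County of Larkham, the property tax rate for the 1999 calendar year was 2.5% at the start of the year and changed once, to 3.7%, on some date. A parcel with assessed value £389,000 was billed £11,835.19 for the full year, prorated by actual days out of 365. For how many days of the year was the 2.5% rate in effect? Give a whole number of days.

Let d = days at the first rate; then 365 − d days at the second rate.
£389,000 × [2.5%·d + 3.7%·(365−d)] / 365 = £11,835.19
Solving gives d = 200, so the new rate took effect on 20 Jul 1999.

200 days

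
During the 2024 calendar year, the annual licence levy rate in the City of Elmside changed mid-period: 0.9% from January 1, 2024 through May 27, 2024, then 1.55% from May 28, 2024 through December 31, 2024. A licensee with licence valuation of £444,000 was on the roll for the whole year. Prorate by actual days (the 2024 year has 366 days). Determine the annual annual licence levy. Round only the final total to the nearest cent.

£5,714.98

January 1 – May 27, 2024: 148 days at 0.9% → £444,000 × 0.9% × 148/366 = £1,615.8689
May 28 – December 31, 2024: 218 days at 1.55% → £444,000 × 1.55% × 218/366 = £4,099.1148
Total = £5,714.9836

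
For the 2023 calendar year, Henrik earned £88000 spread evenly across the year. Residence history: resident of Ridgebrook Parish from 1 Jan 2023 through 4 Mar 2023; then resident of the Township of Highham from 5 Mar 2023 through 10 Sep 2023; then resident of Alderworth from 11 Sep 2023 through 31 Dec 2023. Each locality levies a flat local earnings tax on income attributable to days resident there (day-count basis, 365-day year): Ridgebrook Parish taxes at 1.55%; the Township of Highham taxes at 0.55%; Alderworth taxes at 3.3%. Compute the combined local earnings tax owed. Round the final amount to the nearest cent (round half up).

Ridgebrook Parish, 1 Jan – 4 Mar 2023: 63 days → £88000 × 1.55% × 63/365 = £235.4301
The Township of Highham, 5 Mar – 10 Sep 2023: 190 days → £88000 × 0.55% × 190/365 = £251.9452
Alderworth, 11 Sep – 31 Dec 2023: 112 days → £88000 × 3.3% × 112/365 = £891.0904
Total = £1378.4658

£1378.47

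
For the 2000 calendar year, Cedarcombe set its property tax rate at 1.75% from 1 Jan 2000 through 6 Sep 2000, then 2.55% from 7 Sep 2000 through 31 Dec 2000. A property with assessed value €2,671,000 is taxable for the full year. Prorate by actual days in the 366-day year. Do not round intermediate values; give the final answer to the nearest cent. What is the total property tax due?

€53,514.87

1 Jan – 6 Sep 2000: 250 days at 1.75% → €2,671,000 × 1.75% × 250/366 = €31,927.9372
7 Sep – 31 Dec 2000: 116 days at 2.55% → €2,671,000 × 2.55% × 116/366 = €21,586.9344
Total = €53,514.8716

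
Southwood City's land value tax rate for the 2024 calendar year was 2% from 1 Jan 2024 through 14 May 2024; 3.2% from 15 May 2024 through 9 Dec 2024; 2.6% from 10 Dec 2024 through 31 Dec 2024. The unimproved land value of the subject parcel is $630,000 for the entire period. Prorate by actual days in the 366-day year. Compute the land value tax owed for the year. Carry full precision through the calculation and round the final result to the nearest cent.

$17,144.26

1 Jan – 14 May 2024: 135 days at 2% → $630,000 × 2% × 135/366 = $4,647.5410
15 May – 9 Dec 2024: 209 days at 3.2% → $630,000 × 3.2% × 209/366 = $11,512.1311
10 Dec – 31 Dec 2024: 22 days at 2.6% → $630,000 × 2.6% × 22/366 = $984.5902
Total = $17,144.2623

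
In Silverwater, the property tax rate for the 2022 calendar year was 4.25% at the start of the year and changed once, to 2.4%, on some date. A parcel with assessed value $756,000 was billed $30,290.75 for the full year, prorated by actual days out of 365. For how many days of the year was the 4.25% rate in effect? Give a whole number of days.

317 days

Let d = days at the first rate; then 365 − d days at the second rate.
$756,000 × [4.25%·d + 2.4%·(365−d)] / 365 = $30,290.75
Solving gives d = 317, so the new rate took effect on November 14, 2022.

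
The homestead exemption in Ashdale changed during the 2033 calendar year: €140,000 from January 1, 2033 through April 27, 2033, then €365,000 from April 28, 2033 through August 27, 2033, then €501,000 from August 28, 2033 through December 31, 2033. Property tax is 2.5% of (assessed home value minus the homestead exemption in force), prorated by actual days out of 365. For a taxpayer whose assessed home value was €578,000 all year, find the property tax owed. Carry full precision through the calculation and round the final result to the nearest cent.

January 1 – April 27, 2033: 117 days, exemption €140,000 → (€578,000 − €140,000) × 2.5% × 117/365 = €3,510.0000
April 28 – August 27, 2033: 122 days, exemption €365,000 → (€578,000 − €365,000) × 2.5% × 122/365 = €1,779.8630
August 28 – December 31, 2033: 126 days, exemption €501,000 → (€578,000 − €501,000) × 2.5% × 126/365 = €664.5205
Total = €5,954.3836

€5,954.38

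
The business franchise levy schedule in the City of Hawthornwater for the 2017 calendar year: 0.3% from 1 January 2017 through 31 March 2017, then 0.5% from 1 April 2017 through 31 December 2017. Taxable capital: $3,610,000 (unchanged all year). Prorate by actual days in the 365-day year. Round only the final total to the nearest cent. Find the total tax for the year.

$16,269.73

1 January – 31 March 2017: 90 days at 0.3% → $3,610,000 × 0.3% × 90/365 = $2,670.4110
1 April – 31 December 2017: 275 days at 0.5% → $3,610,000 × 0.5% × 275/365 = $13,599.3151
Total = $16,269.7260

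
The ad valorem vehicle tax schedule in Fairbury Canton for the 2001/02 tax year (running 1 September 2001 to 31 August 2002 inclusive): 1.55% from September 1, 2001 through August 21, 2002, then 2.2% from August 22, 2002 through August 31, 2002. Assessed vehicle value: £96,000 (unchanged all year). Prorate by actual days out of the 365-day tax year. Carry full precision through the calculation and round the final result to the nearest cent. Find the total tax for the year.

£1,505.10

September 1, 2001 – August 21, 2002: 355 days at 1.55% → £96,000 × 1.55% × 355/365 = £1,447.2329
August 22 – August 31, 2002: 10 days at 2.2% → £96,000 × 2.2% × 10/365 = £57.8630
Total = £1,505.0959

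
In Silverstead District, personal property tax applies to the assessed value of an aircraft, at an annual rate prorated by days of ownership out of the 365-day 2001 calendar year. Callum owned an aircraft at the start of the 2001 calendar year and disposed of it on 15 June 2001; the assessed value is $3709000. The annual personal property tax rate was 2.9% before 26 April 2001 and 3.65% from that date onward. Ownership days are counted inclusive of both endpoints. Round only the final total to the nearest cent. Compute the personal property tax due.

$52804.98

1 January – 25 April 2001: 115 days at 2.9% → $3709000 × 2.9% × 115/365 = $33889.0822
26 April – 15 June 2001: 51 days at 3.65% → $3709000 × 3.65% × 51/365 = $18915.9000
Total = $52804.9822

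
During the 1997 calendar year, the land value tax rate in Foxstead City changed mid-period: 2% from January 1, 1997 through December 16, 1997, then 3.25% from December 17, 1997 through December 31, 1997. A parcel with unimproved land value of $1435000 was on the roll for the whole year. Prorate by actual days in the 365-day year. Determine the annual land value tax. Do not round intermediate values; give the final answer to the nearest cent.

January 1 – December 16, 1997: 350 days at 2% → $1435000 × 2% × 350/365 = $27520.5479
December 17 – December 31, 1997: 15 days at 3.25% → $1435000 × 3.25% × 15/365 = $1916.6096
Total = $29437.1575

$29437.16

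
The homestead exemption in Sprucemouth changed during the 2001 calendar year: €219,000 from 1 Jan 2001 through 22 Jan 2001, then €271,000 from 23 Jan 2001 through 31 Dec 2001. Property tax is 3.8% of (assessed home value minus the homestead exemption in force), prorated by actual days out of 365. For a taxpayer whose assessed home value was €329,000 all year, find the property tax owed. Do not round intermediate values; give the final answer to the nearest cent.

1 Jan – 22 Jan 2001: 22 days, exemption €219,000 → (€329,000 − €219,000) × 3.8% × 22/365 = €251.9452
23 Jan – 31 Dec 2001: 343 days, exemption €271,000 → (€329,000 − €271,000) × 3.8% × 343/365 = €2,071.1562
Total = €2,323.1014

€2,323.10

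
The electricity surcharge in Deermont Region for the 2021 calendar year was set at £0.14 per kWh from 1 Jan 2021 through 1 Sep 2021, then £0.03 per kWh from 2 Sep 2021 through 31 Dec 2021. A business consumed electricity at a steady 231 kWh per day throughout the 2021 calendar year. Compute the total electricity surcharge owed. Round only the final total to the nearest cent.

£8,729.49

1 Jan – 1 Sep 2021: 244 days × 231 kWh/day = 56,364 kWh at £0.14/kWh → £7,890.96
2 Sep – 31 Dec 2021: 121 days × 231 kWh/day = 27,951 kWh at £0.03/kWh → £838.53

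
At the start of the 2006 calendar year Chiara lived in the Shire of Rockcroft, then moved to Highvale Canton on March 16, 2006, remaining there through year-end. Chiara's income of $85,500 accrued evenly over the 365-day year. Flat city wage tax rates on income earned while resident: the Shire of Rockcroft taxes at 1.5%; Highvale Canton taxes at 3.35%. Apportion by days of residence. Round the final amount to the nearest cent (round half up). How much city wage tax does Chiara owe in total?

The Shire of Rockcroft, January 1 – March 15, 2006: 74 days → $85,500 × 1.5% × 74/365 = $260.0137
Highvale Canton, March 16 – December 31, 2006: 291 days → $85,500 × 3.35% × 291/365 = $2,283.5527
Total = $2,543.5664

$2,543.57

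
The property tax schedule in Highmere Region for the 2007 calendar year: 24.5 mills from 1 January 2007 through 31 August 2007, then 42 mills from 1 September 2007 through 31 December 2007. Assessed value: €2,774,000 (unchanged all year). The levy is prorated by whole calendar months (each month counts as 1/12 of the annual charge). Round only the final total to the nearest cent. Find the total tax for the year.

1 January – 31 August 2007: 8 months at 24.5 mills → €2,774,000 × 2.45% × 8/12 = €45,308.6667
1 September – 31 December 2007: 4 months at 42 mills → €2,774,000 × 4.2% × 4/12 = €38,836.0000
Total = €84,144.6667

€84,144.67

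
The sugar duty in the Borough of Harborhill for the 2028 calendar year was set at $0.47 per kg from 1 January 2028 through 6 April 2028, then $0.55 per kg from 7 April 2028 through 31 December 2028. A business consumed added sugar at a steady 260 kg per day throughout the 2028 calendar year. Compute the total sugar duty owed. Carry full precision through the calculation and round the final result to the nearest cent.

$50,320.40

1 January – 6 April 2028: 97 days × 260 kg/day = 25,220 kg at $0.47/kg → $11,853.40
7 April – 31 December 2028: 269 days × 260 kg/day = 69,940 kg at $0.55/kg → $38,467.00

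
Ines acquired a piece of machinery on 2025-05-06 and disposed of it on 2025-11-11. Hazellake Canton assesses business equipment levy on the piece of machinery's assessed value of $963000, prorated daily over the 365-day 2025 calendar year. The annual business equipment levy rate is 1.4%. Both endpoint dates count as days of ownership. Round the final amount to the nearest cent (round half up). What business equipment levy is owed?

$7018.03

Days held (2025-05-06 to 2025-11-11): 190 out of 365
Tax = $963000 × 1.4% × 190/365 = $7018.0274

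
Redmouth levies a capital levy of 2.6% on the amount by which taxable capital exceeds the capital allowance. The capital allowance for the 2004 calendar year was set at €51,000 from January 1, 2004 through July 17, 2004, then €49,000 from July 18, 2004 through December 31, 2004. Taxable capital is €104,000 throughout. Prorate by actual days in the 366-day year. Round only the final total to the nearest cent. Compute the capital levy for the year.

€1,401.73

January 1 – July 17, 2004: 199 days, exemption €51,000 → (€104,000 − €51,000) × 2.6% × 199/366 = €749.2404
July 18 – December 31, 2004: 167 days, exemption €49,000 → (€104,000 − €49,000) × 2.6% × 167/366 = €652.4863
Total = €1,401.7268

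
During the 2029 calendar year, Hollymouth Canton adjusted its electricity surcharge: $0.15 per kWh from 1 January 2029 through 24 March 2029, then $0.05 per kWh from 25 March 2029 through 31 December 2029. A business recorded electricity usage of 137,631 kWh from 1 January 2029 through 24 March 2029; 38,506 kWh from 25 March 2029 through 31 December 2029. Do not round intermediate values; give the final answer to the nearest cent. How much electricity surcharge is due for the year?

$22,569.95

1 January – 24 March 2029: 137,631 kWh at $0.15/kWh → $20,644.65
25 March – 31 December 2029: 38,506 kWh at $0.05/kWh → $1,925.30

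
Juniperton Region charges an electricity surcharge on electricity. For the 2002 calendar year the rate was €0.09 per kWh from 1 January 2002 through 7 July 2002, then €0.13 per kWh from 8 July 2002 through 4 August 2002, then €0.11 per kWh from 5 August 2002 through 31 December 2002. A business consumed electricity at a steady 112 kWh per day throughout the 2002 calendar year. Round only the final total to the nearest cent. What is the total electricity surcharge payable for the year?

1 January – 7 July 2002: 188 days × 112 kWh/day = 21,056 kWh at €0.09/kWh → €1,895.04
8 July – 4 August 2002: 28 days × 112 kWh/day = 3,136 kWh at €0.13/kWh → €407.68
5 August – 31 December 2002: 149 days × 112 kWh/day = 16,688 kWh at €0.11/kWh → €1,835.68

€4,138.40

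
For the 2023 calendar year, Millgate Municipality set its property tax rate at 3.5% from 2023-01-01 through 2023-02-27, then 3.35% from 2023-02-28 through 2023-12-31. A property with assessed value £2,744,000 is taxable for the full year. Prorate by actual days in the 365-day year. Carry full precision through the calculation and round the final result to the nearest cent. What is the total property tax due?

£92,578.05

2023-01-01 to 2023-02-27: 58 days at 3.5% → £2,744,000 × 3.5% × 58/365 = £15,261.1507
2023-02-28 to 2023-12-31: 307 days at 3.35% → £2,744,000 × 3.35% × 307/365 = £77,316.8986
Total = £92,578.0493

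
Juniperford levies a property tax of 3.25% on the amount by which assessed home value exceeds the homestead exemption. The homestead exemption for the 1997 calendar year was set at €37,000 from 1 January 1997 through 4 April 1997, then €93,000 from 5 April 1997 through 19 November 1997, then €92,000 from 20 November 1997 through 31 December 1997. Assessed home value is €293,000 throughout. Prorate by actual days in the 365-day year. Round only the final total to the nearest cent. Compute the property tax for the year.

€6,972.45

1 January – 4 April 1997: 94 days, exemption €37,000 → (€293,000 − €37,000) × 3.25% × 94/365 = €2,142.6849
5 April – 19 November 1997: 229 days, exemption €93,000 → (€293,000 − €93,000) × 3.25% × 229/365 = €4,078.0822
20 November – 31 December 1997: 42 days, exemption €92,000 → (€293,000 − €92,000) × 3.25% × 42/365 = €751.6849
Total = €6,972.4521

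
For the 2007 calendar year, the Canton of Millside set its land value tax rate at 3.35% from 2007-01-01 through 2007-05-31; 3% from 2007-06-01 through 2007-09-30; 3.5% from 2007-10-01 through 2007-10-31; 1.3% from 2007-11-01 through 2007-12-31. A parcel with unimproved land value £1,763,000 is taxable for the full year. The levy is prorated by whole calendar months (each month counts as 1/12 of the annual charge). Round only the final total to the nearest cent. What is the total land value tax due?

2007-01-01 to 2007-05-31: 5 months at 3.35% → £1,763,000 × 3.35% × 5/12 = £24,608.5417
2007-06-01 to 2007-09-30: 4 months at 3% → £1,763,000 × 3% × 4/12 = £17,630.0000
2007-10-01 to 2007-10-31: 1 month at 3.5% → £1,763,000 × 3.5% × 1/12 = £5,142.0833
2007-11-01 to 2007-12-31: 2 months at 1.3% → £1,763,000 × 1.3% × 2/12 = £3,819.8333
Total = £51,200.4583

£51,200.46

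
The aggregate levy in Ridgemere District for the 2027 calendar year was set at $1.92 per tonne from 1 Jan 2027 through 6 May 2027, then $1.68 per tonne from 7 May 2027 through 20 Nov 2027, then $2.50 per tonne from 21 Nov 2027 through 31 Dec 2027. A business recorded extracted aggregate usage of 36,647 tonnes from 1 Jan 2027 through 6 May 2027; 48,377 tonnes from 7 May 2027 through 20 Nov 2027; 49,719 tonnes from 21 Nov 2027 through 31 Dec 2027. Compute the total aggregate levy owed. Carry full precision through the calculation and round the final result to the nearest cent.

1 Jan – 6 May 2027: 36,647 tonnes at $1.92/tonne → $70362.24
7 May – 20 Nov 2027: 48,377 tonnes at $1.68/tonne → $81273.36
21 Nov – 31 Dec 2027: 49,719 tonnes at $2.50/tonne → $124297.50

$275933.10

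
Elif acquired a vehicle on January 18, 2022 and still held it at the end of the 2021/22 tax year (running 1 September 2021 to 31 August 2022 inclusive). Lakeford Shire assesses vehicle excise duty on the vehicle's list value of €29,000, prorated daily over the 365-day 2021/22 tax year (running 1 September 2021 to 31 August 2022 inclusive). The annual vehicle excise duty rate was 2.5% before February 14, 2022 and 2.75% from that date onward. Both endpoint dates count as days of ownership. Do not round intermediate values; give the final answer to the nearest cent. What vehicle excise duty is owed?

January 18 – February 13, 2022: 27 days at 2.5% → €29,000 × 2.5% × 27/365 = €53.6301
February 14 – August 31, 2022: 199 days at 2.75% → €29,000 × 2.75% × 199/365 = €434.8014
Total = €488.4315

€488.43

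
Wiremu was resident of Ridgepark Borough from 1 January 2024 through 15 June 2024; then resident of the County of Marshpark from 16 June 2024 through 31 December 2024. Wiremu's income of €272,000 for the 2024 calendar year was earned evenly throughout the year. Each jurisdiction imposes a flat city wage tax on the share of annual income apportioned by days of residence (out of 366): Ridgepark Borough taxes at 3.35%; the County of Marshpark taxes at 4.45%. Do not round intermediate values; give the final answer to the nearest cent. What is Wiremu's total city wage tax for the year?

€10,738.80

Ridgepark Borough, 1 January – 15 June 2024: 167 days → €272,000 × 3.35% × 167/366 = €4,157.6612
The County of Marshpark, 16 June – 31 December 2024: 199 days → €272,000 × 4.45% × 199/366 = €6,581.1366
Total = €10,738.7978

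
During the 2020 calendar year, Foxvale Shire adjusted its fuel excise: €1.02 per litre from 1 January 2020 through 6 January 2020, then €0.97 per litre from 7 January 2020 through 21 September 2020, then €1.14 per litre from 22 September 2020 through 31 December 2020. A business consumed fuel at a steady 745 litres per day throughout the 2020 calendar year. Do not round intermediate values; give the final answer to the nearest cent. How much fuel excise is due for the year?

€277505.05

1 January – 6 January 2020: 6 days × 745 litres/day = 4,470 litres at €1.02/litre → €4559.40
7 January – 21 September 2020: 259 days × 745 litres/day = 192,955 litres at €0.97/litre → €187166.35
22 September – 31 December 2020: 101 days × 745 litres/day = 75,245 litres at €1.14/litre → €85779.30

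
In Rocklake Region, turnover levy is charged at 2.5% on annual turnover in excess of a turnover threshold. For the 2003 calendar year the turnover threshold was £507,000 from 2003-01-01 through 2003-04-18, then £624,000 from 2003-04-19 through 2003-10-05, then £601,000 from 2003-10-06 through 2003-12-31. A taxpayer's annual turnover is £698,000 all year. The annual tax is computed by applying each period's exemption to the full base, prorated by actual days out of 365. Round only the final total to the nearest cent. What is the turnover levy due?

£2,852.53

2003-01-01 to 2003-04-18: 108 days, exemption £507,000 → (£698,000 − £507,000) × 2.5% × 108/365 = £1,412.8767
2003-04-19 to 2003-10-05: 170 days, exemption £624,000 → (£698,000 − £624,000) × 2.5% × 170/365 = £861.6438
2003-10-06 to 2003-12-31: 87 days, exemption £601,000 → (£698,000 − £601,000) × 2.5% × 87/365 = £578.0137
Total = £2,852.5342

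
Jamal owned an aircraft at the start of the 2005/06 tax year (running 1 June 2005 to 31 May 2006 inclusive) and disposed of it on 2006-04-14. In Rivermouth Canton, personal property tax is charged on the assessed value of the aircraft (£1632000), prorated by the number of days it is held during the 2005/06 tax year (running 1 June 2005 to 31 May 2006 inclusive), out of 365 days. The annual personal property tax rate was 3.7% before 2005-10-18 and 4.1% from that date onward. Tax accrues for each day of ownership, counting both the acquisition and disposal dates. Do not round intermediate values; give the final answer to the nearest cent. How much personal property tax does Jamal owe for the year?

2005-06-01 to 2005-10-17: 139 days at 3.7% → £1632000 × 3.7% × 139/365 = £22995.5507
2005-10-18 to 2006-04-14: 179 days at 4.1% → £1632000 × 4.1% × 179/365 = £32814.3781
Total = £55809.9288

£55809.93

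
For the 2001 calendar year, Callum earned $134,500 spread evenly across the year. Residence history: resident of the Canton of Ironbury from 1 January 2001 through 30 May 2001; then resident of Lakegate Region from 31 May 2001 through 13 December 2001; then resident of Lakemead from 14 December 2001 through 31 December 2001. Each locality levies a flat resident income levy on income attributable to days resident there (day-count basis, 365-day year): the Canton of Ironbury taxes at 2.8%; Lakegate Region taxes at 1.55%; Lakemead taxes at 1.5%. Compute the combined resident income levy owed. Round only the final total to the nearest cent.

$2,772.36

The Canton of Ironbury, 1 January – 30 May 2001: 150 days → $134,500 × 2.8% × 150/365 = $1,547.6712
Lakegate Region, 31 May – 13 December 2001: 197 days → $134,500 × 1.55% × 197/365 = $1,125.1938
Lakemead, 14 December – 31 December 2001: 18 days → $134,500 × 1.5% × 18/365 = $99.4932
Total = $2,772.3582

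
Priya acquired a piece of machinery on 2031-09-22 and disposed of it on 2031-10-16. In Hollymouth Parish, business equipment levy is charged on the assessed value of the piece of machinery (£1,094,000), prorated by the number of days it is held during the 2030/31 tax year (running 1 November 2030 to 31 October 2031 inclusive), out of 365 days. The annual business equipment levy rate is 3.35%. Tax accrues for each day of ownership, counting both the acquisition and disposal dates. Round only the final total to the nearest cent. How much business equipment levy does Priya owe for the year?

Days held (2031-09-22 to 2031-10-16): 25 out of 365
Tax = £1,094,000 × 3.35% × 25/365 = £2,510.2055

£2,510.21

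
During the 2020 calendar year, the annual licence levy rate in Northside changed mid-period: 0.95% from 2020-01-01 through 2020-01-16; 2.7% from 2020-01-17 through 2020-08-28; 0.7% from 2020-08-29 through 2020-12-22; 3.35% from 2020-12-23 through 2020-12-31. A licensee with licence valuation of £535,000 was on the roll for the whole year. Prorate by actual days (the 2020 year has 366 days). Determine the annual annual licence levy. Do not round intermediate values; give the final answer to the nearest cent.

2020-01-01 to 2020-01-16: 16 days at 0.95% → £535,000 × 0.95% × 16/366 = £222.1858
2020-01-17 to 2020-08-28: 225 days at 2.7% → £535,000 × 2.7% × 225/366 = £8,880.1230
2020-08-29 to 2020-12-22: 116 days at 0.7% → £535,000 × 0.7% × 116/366 = £1,186.9399
2020-12-23 to 2020-12-31: 9 days at 3.35% → £535,000 × 3.35% × 9/366 = £440.7172
Total = £10,729.9658

£10,729.97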